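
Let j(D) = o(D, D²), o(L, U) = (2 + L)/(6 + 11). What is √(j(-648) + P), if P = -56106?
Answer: 44*I*√29 ≈ 236.95*I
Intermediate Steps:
o(L, U) = 2/17 + L/17 (o(L, U) = (2 + L)/17 = (2 + L)*(1/17) = 2/17 + L/17)
j(D) = 2/17 + D/17
√(j(-648) + P) = √((2/17 + (1/17)*(-648)) - 56106) = √((2/17 - 648/17) - 56106) = √(-38 - 56106) = √(-56144) = 44*I*√29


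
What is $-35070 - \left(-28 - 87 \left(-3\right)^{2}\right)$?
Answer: $-34259$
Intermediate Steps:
$-35070 - \left(-28 - 87 \left(-3\right)^{2}\right) = -35070 - \left(-28 - 783\right) = -35070 - -811 = -35070 + 811 = -34259$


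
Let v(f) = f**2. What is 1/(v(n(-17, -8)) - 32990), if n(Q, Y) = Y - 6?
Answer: -1/32794 ≈ -3.0493e-5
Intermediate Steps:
n(Q, Y) = -6 + Y
1/(v(n(-17, -8)) - 32990) = 1/((-6 - 8)**2 - 32990) = 1/((-14)**2 - 32990) = 1/(196 - 32990) = 1/(-32794) = -1/32794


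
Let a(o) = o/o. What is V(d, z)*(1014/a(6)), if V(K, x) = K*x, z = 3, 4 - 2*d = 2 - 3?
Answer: 7605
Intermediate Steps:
a(o) = 1
d = 5/2 (d = 2 - (2 - 3)/2 = 2 - ½*(-1) = 2 + ½ = 5/2 ≈ 2.5000)
V(d, z)*(1014/a(6)) = ((5/2)*3)*(1014/1) = 15*(1014*1)/2 = (15/2)*1014 = 7605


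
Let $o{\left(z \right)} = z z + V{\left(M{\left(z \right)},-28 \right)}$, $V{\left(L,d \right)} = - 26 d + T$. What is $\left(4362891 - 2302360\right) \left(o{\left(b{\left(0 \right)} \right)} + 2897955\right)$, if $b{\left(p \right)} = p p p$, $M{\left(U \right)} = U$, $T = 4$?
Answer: $5972834422797$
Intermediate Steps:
$b{\left(p \right)} = p^{3}$ ($b{\left(p \right)} = p^{2} p = p^{3}$)
$V{\left(L,d \right)} = 4 - 26 d$ ($V{\left(L,d \right)} = - 26 d + 4 = 4 - 26 d$)
$o{\left(z \right)} = 732 + z^{2}$ ($o{\left(z \right)} = z z + \left(4 - -728\right) = z^{2} + \left(4 + 728\right) = z^{2} + 732 = 732 + z^{2}$)
$\left(4362891 - 2302360\right) \left(o{\left(b{\left(0 \right)} \right)} + 2897955\right) = \left(4362891 - 2302360\right) \left(\left(732 + \left(0^{3}\right)^{2}\right) + 2897955\right) = 2060531 \left(\left(732 + 0^{2}\right) + 2897955\right) = 2060531 \left(\left(732 + 0\right) + 2897955\right) = 2060531 \left(732 + 2897955\right) = 2060531 \cdot 2898687 = 5972834422797$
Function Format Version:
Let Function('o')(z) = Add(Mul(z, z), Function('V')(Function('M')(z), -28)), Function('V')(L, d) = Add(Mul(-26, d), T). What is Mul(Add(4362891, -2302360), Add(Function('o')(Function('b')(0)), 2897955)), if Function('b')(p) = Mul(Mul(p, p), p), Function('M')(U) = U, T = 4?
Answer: 5972834422797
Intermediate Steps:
Function('b')(p) = Pow(p, 3) (Function('b')(p) = Mul(Pow(p, 2), p) = Pow(p, 3))
Function('V')(L, d) = Add(4, Mul(-26, d)) (Function('V')(L, d) = Add(Mul(-26, d), 4) = Add(4, Mul(-26, d)))
Function('o')(z) = Add(732, Pow(z, 2)) (Function('o')(z) = Add(Mul(z, z), Add(4, Mul(-26, -28))) = Add(Pow(z, 2), Add(4, 728)) = Add(Pow(z, 2), 732) = Add(732, Pow(z, 2)))
Mul(Add(4362891, -2302360), Add(Function('o')(Function('b')(0)), 2897955)) = Mul(Add(4362891, -2302360), Add(Add(732, Pow(Pow(0, 3), 2)), 2897955)) = Mul(2060531, Add(Add(732, Pow(0, 2)), 2897955)) = Mul(2060531, Add(Add(732, 0), 2897955)) = Mul(2060531, Add(732, 2897955)) = Mul(2060531, 2898687) = 5972834422797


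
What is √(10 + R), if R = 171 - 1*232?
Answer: I*√51 ≈ 7.1414*I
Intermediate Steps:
R = -61 (R = 171 - 232 = -61)
√(10 + R) = √(10 - 61) = √(-51) = I*√51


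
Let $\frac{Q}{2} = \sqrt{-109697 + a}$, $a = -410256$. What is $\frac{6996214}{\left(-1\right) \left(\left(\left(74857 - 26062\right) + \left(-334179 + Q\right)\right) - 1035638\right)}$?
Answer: $\frac{2310538152677}{436275301074} + \frac{3498107 i \sqrt{519953}}{436275301074} \approx 5.2961 + 0.0057817 i$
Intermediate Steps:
$Q = 2 i \sqrt{519953}$ ($Q = 2 \sqrt{-109697 - 410256} = 2 \sqrt{-519953} = 2 i \sqrt{519953} \approx 1442.2 i$)
$\frac{6996214}{\left(-1\right) \left(\left(\left(74857 - 26062\right) + \left(-334179 + Q\right)\right) - 1035638\right)} = \frac{6996214}{\left(-1\right) \left(\left(\left(74857 - 26062\right) - \left(334179 - 2 i \sqrt{519953}\right)\right) - 1035638\right)} = \frac{6996214}{\left(-1\right) \left(\left(48795 - \left(334179 - 2 i \sqrt{519953}\right)\right) - 1035638\right)} = \frac{6996214}{\left(-1\right) \left(\left(-285384 + 2 i \sqrt{519953}\right) - 1035638\right)} = \frac{6996214}{\left(-1\right) \left(-1321022 + 2 i \sqrt{519953}\right)} = \frac{6996214}{1321022 - 2 i \sqrt{519953}}$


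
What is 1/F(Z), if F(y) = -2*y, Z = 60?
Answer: -1/120 ≈ -0.0083333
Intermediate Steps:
1/F(Z) = 1/(-2*60) = 1/(-120) = -1/120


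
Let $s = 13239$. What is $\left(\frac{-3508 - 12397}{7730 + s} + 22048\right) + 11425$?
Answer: $\frac{701879432}{20969} \approx 33472.0$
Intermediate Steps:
$\left(\frac{-3508 - 12397}{7730 + s} + 22048\right) + 11425 = \left(\frac{-3508 - 12397}{7730 + 13239} + 22048\right) + 11425 = \left(- \frac{15905}{20969} + 22048\right) + 11425 = \frac{462308607}{20969} + 11425 = \frac{701879432}{20969}$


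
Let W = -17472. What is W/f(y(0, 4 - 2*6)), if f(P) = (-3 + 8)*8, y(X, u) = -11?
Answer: -2184/5 ≈ -436.80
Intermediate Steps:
f(P) = 40 (f(P) = 5*8 = 40)
W/f(y(0, 4 - 2*6)) = -17472/40 = -17472*1/40 = -2184/5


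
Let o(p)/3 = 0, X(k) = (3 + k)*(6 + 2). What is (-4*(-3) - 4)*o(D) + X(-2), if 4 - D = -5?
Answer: 8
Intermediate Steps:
D = 9 (D = 4 - 1*(-5) = 4 + 5 = 9)
X(k) = 24 + 8*k (X(k) = (3 + k)*8 = 24 + 8*k)
o(p) = 0 (o(p) = 3*0 = 0)
(-4*(-3) - 4)*o(D) + X(-2) = (-4*(-3) - 4)*0 + (24 + 8*(-2)) = (12 - 4)*0 + (24 - 16) = 8*0 + 8 = 0 + 8 = 8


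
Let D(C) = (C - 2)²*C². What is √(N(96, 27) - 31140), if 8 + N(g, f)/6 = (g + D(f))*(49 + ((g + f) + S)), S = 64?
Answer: 2*√161317437 ≈ 25402.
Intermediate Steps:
D(C) = C²*(-2 + C)² (D(C) = (-2 + C)²*C² = C²*(-2 + C)²)
N(g, f) = -48 + 6*(g + f²*(-2 + f)²)*(113 + f + g) (N(g, f) = -48 + 6*((g + f²*(-2 + f)²)*(49 + ((g + f) + 64))) = -48 + 6*((g + f²*(-2 + f)²)*(49 + ((f + g) + 64))) = -48 + 6*((g + f²*(-2 + f)²)*(49 + (64 + f + g))) = -48 + 6*((g + f²*(-2 + f)²)*(113 + f + g)) = -48 + 6*(g + f²*(-2 + f)²)*(113 + f + g))
√(N(96, 27) - 31140) = √((-48 + 6*96² + 678*96 + 6*27*96 + 6*27³*(-2 + 27)² + 678*27²*(-2 + 27)² + 6*96*27²*(-2 + 27)²) - 31140) = √((-48 + 6*9216 + 65088 + 15552 + 6*19683*25² + 678*729*25² + 6*96*729*25²) - 31140) = √((-48 + 55296 + 65088 + 15552 + 6*19683*625 + 678*729*625 + 6*96*729*625) - 31140) = √((-48 + 55296 + 65088 + 15552 + 73811250 + 308913750 + 262440000) - 31140) = √(645300888 - 31140) = √645269748 = 2*√161317437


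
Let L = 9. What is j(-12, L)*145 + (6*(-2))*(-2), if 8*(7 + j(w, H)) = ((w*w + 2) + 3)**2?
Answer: 3211217/8 ≈ 4.0140e+5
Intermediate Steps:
j(w, H) = -7 + (5 + w**2)**2/8 (j(w, H) = -7 + ((w*w + 2) + 3)**2/8 = -7 + ((w**2 + 2) + 3)**2/8 = -7 + ((2 + w**2) + 3)**2/8 = -7 + (5 + w**2)**2/8)
j(-12, L)*145 + (6*(-2))*(-2) = (-7 + (5 + (-12)**2)**2/8)*145 + (6*(-2))*(-2) = (-7 + (5 + 144)**2/8)*145 - 12*(-2) = (-7 + (1/8)*149**2)*145 + 24 = (-7 + (1/8)*22201)*145 + 24 = (-7 + 22201/8)*145 + 24 = (22145/8)*145 + 24 = 3211025/8 + 24 = 3211217/8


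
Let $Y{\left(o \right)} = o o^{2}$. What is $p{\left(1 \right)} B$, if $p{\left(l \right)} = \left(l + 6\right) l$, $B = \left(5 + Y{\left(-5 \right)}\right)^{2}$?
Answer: $100800$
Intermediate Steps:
$Y{\left(o \right)} = o^{3}$
$B = 14400$ ($B = \left(5 + \left(-5\right)^{3}\right)^{2} = \left(5 - 125\right)^{2} = \left(-120\right)^{2} = 14400$)
$p{\left(l \right)} = l \left(6 + l\right)$ ($p{\left(l \right)} = \left(6 + l\right) l = l \left(6 + l\right)$)
$p{\left(1 \right)} B = 1 \left(6 + 1\right) 14400 = 1 \cdot 7 \cdot 14400 = 7 \cdot 14400 = 100800$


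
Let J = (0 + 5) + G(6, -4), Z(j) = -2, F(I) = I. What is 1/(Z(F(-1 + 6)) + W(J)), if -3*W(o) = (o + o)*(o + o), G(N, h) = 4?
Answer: -1/110 ≈ -0.0090909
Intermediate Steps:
J = 9 (J = (0 + 5) + 4 = 5 + 4 = 9)
W(o) = -4*o²/3 (W(o) = -(o + o)*(o + o)/3 = -2*o*2*o/3 = -4*o²/3)
1/(Z(F(-1 + 6)) + W(J)) = 1/(-2 - 4/3*9²) = 1/(-2 - 4/3*81) = 1/(-2 - 108) = 1/(-110) = -1/110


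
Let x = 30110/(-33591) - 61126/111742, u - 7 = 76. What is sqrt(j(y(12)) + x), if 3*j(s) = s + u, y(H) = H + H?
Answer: 3*sqrt(1488179130177788746)/625587587 ≈ 5.8501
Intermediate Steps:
u = 83 (u = 7 + 76 = 83)
x = -2708917543/1876762761 (x = 30110*(-1/33591) - 61126*1/111742 = -30110/33591 - 30563/55871 = -2708917543/1876762761 ≈ -1.4434)
y(H) = 2*H
j(s) = 83/3 + s/3 (j(s) = (s + 83)/3 = (83 + s)/3 = 83/3 + s/3)
sqrt(j(y(12)) + x) = sqrt((83/3 + (2*12)/3) - 2708917543/1876762761) = sqrt((83/3 + (1/3)*24) - 2708917543/1876762761) = sqrt((83/3 + 8) - 2708917543/1876762761) = sqrt(107/3 - 2708917543/1876762761) = sqrt(21409651422/625587587) = 3*sqrt(1488179130177788746)/625587587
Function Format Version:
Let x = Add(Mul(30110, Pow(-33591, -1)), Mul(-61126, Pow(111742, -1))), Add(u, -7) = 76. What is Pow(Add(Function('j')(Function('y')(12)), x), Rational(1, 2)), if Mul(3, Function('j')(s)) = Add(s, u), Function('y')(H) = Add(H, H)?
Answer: Mul(Rational(3, 625587587), Pow(1488179130177788746, Rational(1, 2))) ≈ 5.8501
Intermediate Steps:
u = 83 (u = Add(7, 76) = 83)
x = Rational(-2708917543, 1876762761) (x = Add(Mul(30110, Rational(-1, 33591)), Mul(-61126, Rational(1, 111742))) = Add(Rational(-30110, 33591), Rational(-30563, 55871)) = Rational(-2708917543, 1876762761) ≈ -1.4434)
Function('y')(H) = Mul(2, H)
Function('j')(s) = Add(Rational(83, 3), Mul(Rational(1, 3), s)) (Function('j')(s) = Mul(Rational(1, 3), Add(s, 83)) = Mul(Rational(1, 3), Add(83, s)) = Add(Rational(83, 3), Mul(Rational(1, 3), s)))
Pow(Add(Function('j')(Function('y')(12)), x), Rational(1, 2)) = Pow(Add(Add(Rational(83, 3), Mul(Rational(1, 3), Mul(2, 12))), Rational(-2708917543, 1876762761)), Rational(1, 2)) = Pow(Add(Add(Rational(83, 3), Mul(Rational(1, 3), 24)), Rational(-2708917543, 1876762761)), Rational(1, 2)) = Pow(Add(Add(Rational(83, 3), 8), Rational(-2708917543, 1876762761)), Rational(1, 2)) = Pow(Add(Rational(107, 3), Rational(-2708917543, 1876762761)), Rational(1, 2)) = Pow(Rational(21409651422, 625587587), Rational(1, 2)) = Mul(Rational(3, 625587587), Pow(1488179130177788746, Rational(1, 2)))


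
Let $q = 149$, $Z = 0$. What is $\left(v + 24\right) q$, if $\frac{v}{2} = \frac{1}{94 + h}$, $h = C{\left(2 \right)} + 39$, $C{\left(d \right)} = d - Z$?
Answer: $\frac{483058}{135} \approx 3578.2$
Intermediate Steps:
$C{\left(d \right)} = d$ ($C{\left(d \right)} = d - 0 = d + 0 = d$)
$h = 41$ ($h = 2 + 39 = 41$)
$v = \frac{2}{135}$ ($v = \frac{2}{94 + 41} = \frac{2}{135} \approx 0.014815$)
$\left(v + 24\right) q = \left(\frac{2}{135} + 24\right) 149 = \frac{3242}{135} \cdot 149 = \frac{483058}{135}$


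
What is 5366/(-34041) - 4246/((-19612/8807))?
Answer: 636420842705/333806046 ≈ 1906.6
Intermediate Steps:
5366/(-34041) - 4246/((-19612/8807)) = 5366*(-1/34041) - 4246/((-19612*1/8807)) = -5366/34041 - 4246/(-19612/8807) = -5366/34041 - 4246*(-8807/19612) = -5366/34041 + 18697261/9806 = 636420842705/333806046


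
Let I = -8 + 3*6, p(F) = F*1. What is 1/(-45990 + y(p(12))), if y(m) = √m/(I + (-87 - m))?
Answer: -60714465/2792258245348 + 89*√3/8376774736044 ≈ -2.1744e-5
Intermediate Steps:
p(F) = F
I = 10 (I = -8 + 18 = 10)
y(m) = √m/(-77 - m) (y(m) = √m/(10 + (-87 - m)) = √m/(-77 - m))
1/(-45990 + y(p(12))) = 1/(-45990 - √12/(77 + 12)) = 1/(-45990 - 1*2*√3/89) = 1/(-45990 - 1*2*√3*1/89) = 1/(-45990 - 2*√3/89)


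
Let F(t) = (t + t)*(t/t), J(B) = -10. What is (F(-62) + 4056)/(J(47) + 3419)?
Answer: 3932/3409 ≈ 1.1534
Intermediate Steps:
F(t) = 2*t (F(t) = (2*t)*1 = 2*t)
(F(-62) + 4056)/(J(47) + 3419) = (2*(-62) + 4056)/(-10 + 3419) = (-124 + 4056)/3409 = 3932*(1/3409) = 3932/3409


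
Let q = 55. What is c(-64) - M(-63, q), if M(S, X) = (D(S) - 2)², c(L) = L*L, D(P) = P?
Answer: -129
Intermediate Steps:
c(L) = L²
M(S, X) = (-2 + S)² (M(S, X) = (S - 2)² = (-2 + S)²)
c(-64) - M(-63, q) = (-64)² - (-2 - 63)² = 4096 - 1*(-65)² = 4096 - 1*4225 = 4096 - 4225 = -129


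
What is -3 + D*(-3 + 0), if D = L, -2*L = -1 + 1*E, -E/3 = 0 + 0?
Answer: -9/2 ≈ -4.5000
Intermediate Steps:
E = 0 (E = -3*(0 + 0) = -3*0 = 0)
L = ½ (L = -(-1 + 1*0)/2 = -(-1 + 0)/2 = -½*(-1) = ½ ≈ 0.50000)
D = ½ ≈ 0.50000
-3 + D*(-3 + 0) = -3 + (-3 + 0)/2 = -3 + (½)*(-3) = -3 - 3/2 = -9/2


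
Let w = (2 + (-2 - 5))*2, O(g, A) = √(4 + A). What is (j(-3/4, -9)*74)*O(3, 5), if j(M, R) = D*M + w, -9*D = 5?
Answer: -4255/2 ≈ -2127.5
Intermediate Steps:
w = -10 (w = (2 - 7)*2 = -5*2 = -10)
D = -5/9 (D = -⅑*5 = -5/9 ≈ -0.55556)
j(M, R) = -10 - 5*M/9 (j(M, R) = -5*M/9 - 10 = -10 - 5*M/9)
(j(-3/4, -9)*74)*O(3, 5) = ((-10 - (-5)/(3*4))*74)*√(4 + 5) = ((-10 - (-5)/(3*4))*74)*√9 = ((-10 - 5/9*(-¾))*74)*3 = ((-10 + 5/12)*74)*3 = -115/12*74*3 = -4255/6*3 = -4255/2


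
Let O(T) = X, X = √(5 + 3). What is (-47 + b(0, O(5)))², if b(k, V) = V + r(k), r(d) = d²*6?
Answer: 2217 - 188*√2 ≈ 1951.1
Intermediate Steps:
r(d) = 6*d²
X = 2*√2 (X = √8 = 2*√2 ≈ 2.8284)
O(T) = 2*√2
b(k, V) = V + 6*k²
(-47 + b(0, O(5)))² = (-47 + (2*√2 + 6*0²))² = (-47 + (2*√2 + 6*0))² = (-47 + (2*√2 + 0))² = (-47 + 2*√2)²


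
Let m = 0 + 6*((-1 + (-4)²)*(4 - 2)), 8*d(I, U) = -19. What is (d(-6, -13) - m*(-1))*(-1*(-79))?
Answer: 112259/8 ≈ 14032.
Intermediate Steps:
d(I, U) = -19/8 (d(I, U) = (⅛)*(-19) = -19/8)
m = 180 (m = 0 + 6*((-1 + 16)*2) = 0 + 6*(15*2) = 0 + 6*30 = 0 + 180 = 180)
(d(-6, -13) - m*(-1))*(-1*(-79)) = (-19/8 - 1*180*(-1))*(-1*(-79)) = (-19/8 - 180*(-1))*79 = (-19/8 + 180)*79 = (1421/8)*79 = 112259/8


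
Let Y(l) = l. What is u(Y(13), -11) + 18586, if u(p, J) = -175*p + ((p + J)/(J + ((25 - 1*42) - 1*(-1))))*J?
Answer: 440419/27 ≈ 16312.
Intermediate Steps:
u(p, J) = -175*p + J*(J + p)/(-16 + J) (u(p, J) = -175*p + ((J + p)/(J + ((25 - 42) + 1)))*J = -175*p + ((J + p)/(J + (-17 + 1)))*J = -175*p + ((J + p)/(J - 16))*J = -175*p + ((J + p)/(-16 + J))*J = -175*p + J*(J + p)/(-16 + J))
u(Y(13), -11) + 18586 = ((-11)² + 2800*13 - 174*(-11)*13)/(-16 - 11) + 18586 = (121 + 36400 + 24882)/(-27) + 18586 = -1/27*61403 + 18586 = -61403/27 + 18586 = 440419/27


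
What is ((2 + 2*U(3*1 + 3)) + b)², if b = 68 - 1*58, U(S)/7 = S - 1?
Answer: 6724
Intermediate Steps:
U(S) = -7 + 7*S (U(S) = 7*(S - 1) = 7*(-1 + S) = -7 + 7*S)
b = 10 (b = 68 - 58 = 10)
((2 + 2*U(3*1 + 3)) + b)² = ((2 + 2*(-7 + 7*(3*1 + 3))) + 10)² = ((2 + 2*(-7 + 7*(3 + 3))) + 10)² = ((2 + 2*(-7 + 7*6)) + 10)² = ((2 + 2*(-7 + 42)) + 10)² = ((2 + 2*35) + 10)² = ((2 + 70) + 10)² = (72 + 10)² = 82² = 6724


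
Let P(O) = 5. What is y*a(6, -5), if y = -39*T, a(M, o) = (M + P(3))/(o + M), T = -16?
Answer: 6864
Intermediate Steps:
a(M, o) = (5 + M)/(M + o) (a(M, o) = (M + 5)/(o + M) = (5 + M)/(M + o))
y = 624 (y = -39*(-16) = 624)
y*a(6, -5) = 624*((5 + 6)/(6 - 5)) = 624*(11/1) = 624*(1*11) = 624*11 = 6864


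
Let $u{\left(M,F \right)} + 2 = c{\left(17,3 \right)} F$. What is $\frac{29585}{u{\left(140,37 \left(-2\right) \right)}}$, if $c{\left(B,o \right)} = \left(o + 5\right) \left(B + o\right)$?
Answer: $- \frac{29585}{11842} \approx -2.4983$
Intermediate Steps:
$c{\left(B,o \right)} = \left(5 + o\right) \left(B + o\right)$
$u{\left(M,F \right)} = -2 + 160 F$ ($u{\left(M,F \right)} = -2 + \left(3^{2} + 5 \cdot 17 + 5 \cdot 3 + 17 \cdot 3\right) F = -2 + \left(9 + 85 + 15 + 51\right) F = -2 + 160 F$)
$\frac{29585}{u{\left(140,37 \left(-2\right) \right)}} = \frac{29585}{-2 + 160 \cdot 37 \left(-2\right)} = \frac{29585}{-2 + 160 \left(-74\right)} = \frac{29585}{-2 - 11840} = \frac{29585}{-11842} = 29585 \left(- \frac{1}{11842}\right) = - \frac{29585}{11842}$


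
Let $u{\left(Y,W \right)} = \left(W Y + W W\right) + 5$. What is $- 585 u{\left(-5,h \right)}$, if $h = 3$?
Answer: $585$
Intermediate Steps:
$u{\left(Y,W \right)} = 5 + W^{2} + W Y$ ($u{\left(Y,W \right)} = \left(W Y + W^{2}\right) + 5 = \left(W^{2} + W Y\right) + 5 = 5 + W^{2} + W Y$)
$- 585 u{\left(-5,h \right)} = - 585 \left(5 + 3^{2} + 3 \left(-5\right)\right) = - 585 \left(5 + 9 - 15\right) = \left(-585\right) \left(-1\right) = 585$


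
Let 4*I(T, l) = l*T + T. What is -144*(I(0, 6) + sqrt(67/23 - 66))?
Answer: -144*I*sqrt(33373)/23 ≈ -1143.8*I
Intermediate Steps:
I(T, l) = T/4 + T*l/4 (I(T, l) = (l*T + T)/4 = (T*l + T)/4 = (T + T*l)/4 = T/4 + T*l/4)
-144*(I(0, 6) + sqrt(67/23 - 66)) = -144*((1/4)*0*(1 + 6) + sqrt(67/23 - 66)) = -144*((1/4)*0*7 + sqrt(67*(1/23) - 66)) = -144*(0 + sqrt(67/23 - 66)) = -144*(0 + sqrt(-1451/23)) = -144*(0 + I*sqrt(33373)/23) = -144*I*sqrt(33373)/23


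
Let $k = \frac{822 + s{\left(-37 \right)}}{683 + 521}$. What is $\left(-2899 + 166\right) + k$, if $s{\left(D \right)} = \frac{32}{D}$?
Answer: $- \frac{60859651}{22274} \approx -2732.3$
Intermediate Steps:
$k = \frac{15191}{22274}$ ($k = \frac{822 + \frac{32}{-37}}{683 + 521} = \frac{822 + 32 \left(- \frac{1}{37}\right)}{1204} = \left(822 - \frac{32}{37}\right) \frac{1}{1204} = \frac{30382}{37} \cdot \frac{1}{1204} = \frac{15191}{22274} \approx 0.68201$)
$\left(-2899 + 166\right) + k = \left(-2899 + 166\right) + \frac{15191}{22274} = -2733 + \frac{15191}{22274} = - \frac{60859651}{22274}$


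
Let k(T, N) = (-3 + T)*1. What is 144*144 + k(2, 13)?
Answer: 20735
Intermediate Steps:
k(T, N) = -3 + T
144*144 + k(2, 13) = 144*144 + (-3 + 2) = 20736 - 1 = 20735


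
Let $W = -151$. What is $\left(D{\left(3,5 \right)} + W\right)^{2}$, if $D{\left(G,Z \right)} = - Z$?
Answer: $24336$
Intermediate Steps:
$\left(D{\left(3,5 \right)} + W\right)^{2} = \left(\left(-1\right) 5 - 151\right)^{2} = \left(-5 - 151\right)^{2} = \left(-156\right)^{2} = 24336$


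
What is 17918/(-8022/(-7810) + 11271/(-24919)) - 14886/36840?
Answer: 5352712605153313/171726141780 ≈ 31170.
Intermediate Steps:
17918/(-8022/(-7810) + 11271/(-24919)) - 14886/36840 = 17918/(-8022*(-1/7810) + 11271*(-1/24919)) - 14886*1/36840 = 17918/(4011/3905 - 11271/24919) - 2481/6140 = 17918/(55936854/97308695) - 2481/6140 = 17918*(97308695/55936854) - 2481/6140 = 871788598505/27968427 - 2481/6140 = 5352712605153313/171726141780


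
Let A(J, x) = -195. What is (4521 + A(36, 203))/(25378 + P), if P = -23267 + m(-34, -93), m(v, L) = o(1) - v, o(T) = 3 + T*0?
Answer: 721/358 ≈ 2.0140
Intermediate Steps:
o(T) = 3 (o(T) = 3 + 0 = 3)
m(v, L) = 3 - v
P = -23230 (P = -23267 + (3 - 1*(-34)) = -23267 + (3 + 34) = -23267 + 37 = -23230)
(4521 + A(36, 203))/(25378 + P) = (4521 - 195)/(25378 - 23230) = 4326/2148 = 4326*(1/2148) = 721/358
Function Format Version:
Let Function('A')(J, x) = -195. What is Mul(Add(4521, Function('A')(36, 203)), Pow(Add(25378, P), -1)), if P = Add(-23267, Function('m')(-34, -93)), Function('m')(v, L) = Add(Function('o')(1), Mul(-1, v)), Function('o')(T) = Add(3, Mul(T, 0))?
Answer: Rational(721, 358) ≈ 2.0140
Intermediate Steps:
Function('o')(T) = 3 (Function('o')(T) = Add(3, 0) = 3)
Function('m')(v, L) = Add(3, Mul(-1, v))
P = -23230 (P = Add(-23267, Add(3, Mul(-1, -34))) = Add(-23267, Add(3, 34)) = Add(-23267, 37) = -23230)
Mul(Add(4521, Function('A')(36, 203)), Pow(Add(25378, P), -1)) = Mul(Add(4521, -195), Pow(Add(25378, -23230), -1)) = Mul(4326, Pow(2148, -1)) = Mul(4326, Rational(1, 2148)) = Rational(721, 358)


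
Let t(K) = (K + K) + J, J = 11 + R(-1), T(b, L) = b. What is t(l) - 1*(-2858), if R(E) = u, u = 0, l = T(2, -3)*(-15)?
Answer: 2809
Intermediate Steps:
l = -30 (l = 2*(-15) = -30)
R(E) = 0
J = 11 (J = 11 + 0 = 11)
t(K) = 11 + 2*K (t(K) = (K + K) + 11 = 2*K + 11 = 11 + 2*K)
t(l) - 1*(-2858) = (11 + 2*(-30)) - 1*(-2858) = (11 - 60) + 2858 = -49 + 2858 = 2809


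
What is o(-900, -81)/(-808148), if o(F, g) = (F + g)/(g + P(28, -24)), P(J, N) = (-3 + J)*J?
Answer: 981/500243612 ≈ 1.9610e-6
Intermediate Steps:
P(J, N) = J*(-3 + J)
o(F, g) = (F + g)/(700 + g) (o(F, g) = (F + g)/(g + 28*(-3 + 28)) = (F + g)/(g + 28*25) = (F + g)/(g + 700) = (F + g)/(700 + g))
o(-900, -81)/(-808148) = ((-900 - 81)/(700 - 81))/(-808148) = (-981/619)*(-1/808148) = ((1/619)*(-981))*(-1/808148) = -981/619*(-1/808148) = 981/500243612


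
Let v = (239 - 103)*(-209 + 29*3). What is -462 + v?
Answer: -17054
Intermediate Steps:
v = -16592 (v = 136*(-209 + 87) = 136*(-122) = -16592)
-462 + v = -462 - 16592 = -17054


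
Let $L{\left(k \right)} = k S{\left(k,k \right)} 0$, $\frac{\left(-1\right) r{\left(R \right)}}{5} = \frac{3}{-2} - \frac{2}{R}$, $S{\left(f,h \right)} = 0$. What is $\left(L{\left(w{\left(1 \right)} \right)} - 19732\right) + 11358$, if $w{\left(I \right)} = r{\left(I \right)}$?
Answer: $-8374$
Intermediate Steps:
$r{\left(R \right)} = \frac{15}{2} + \frac{10}{R}$ ($r{\left(R \right)} = - 5 \left(\frac{3}{-2} - \frac{2}{R}\right) = - 5 \left(3 \left(- \frac{1}{2}\right) - \frac{2}{R}\right) = - 5 \left(- \frac{3}{2} - \frac{2}{R}\right) = \frac{15}{2} + \frac{10}{R}$)
$w{\left(I \right)} = \frac{15}{2} + \frac{10}{I}$
$L{\left(k \right)} = 0$ ($L{\left(k \right)} = k 0 \cdot 0 = 0 \cdot 0 = 0$)
$\left(L{\left(w{\left(1 \right)} \right)} - 19732\right) + 11358 = \left(0 - 19732\right) + 11358 = -19732 + 11358 = -8374$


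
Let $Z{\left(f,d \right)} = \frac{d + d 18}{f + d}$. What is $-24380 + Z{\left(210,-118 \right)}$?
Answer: $- \frac{1122601}{46} \approx -24404.0$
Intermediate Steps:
$Z{\left(f,d \right)} = \frac{19 d}{d + f}$ ($Z{\left(f,d \right)} = \frac{d + 18 d}{d + f} = \frac{19 d}{d + f}$)
$-24380 + Z{\left(210,-118 \right)} = -24380 + 19 \left(-118\right) \frac{1}{-118 + 210} = -24380 + 19 \left(-118\right) \frac{1}{92} = -24380 - \frac{1121}{46} = - \frac{1122601}{46}$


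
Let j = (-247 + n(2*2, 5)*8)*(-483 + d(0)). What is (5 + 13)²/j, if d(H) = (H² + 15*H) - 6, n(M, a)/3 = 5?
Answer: 108/20701 ≈ 0.0052171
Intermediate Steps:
n(M, a) = 15 (n(M, a) = 3*5 = 15)
d(H) = -6 + H² + 15*H
j = 62103 (j = (-247 + 15*8)*(-483 + (-6 + 0² + 15*0)) = (-247 + 120)*(-483 + (-6 + 0 + 0)) = -127*(-483 - 6) = -127*(-489) = 62103)
(5 + 13)²/j = (5 + 13)²/62103 = 18²*(1/62103) = 324*(1/62103) = 108/20701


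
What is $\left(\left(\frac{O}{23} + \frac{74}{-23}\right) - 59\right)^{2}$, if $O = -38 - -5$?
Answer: $\frac{2143296}{529} \approx 4051.6$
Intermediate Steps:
$O = -33$ ($O = -38 + 5 = -33$)
$\left(\left(\frac{O}{23} + \frac{74}{-23}\right) - 59\right)^{2} = \left(\left(- \frac{33}{23} + \frac{74}{-23}\right) - 59\right)^{2} = \left(\left(\left(-33\right) \frac{1}{23} + 74 \left(- \frac{1}{23}\right)\right) - 59\right)^{2} = \left(\left(- \frac{33}{23} - \frac{74}{23}\right) - 59\right)^{2} = \left(- \frac{107}{23} - 59\right)^{2} = \left(- \frac{1464}{23}\right)^{2} = \frac{2143296}{529}$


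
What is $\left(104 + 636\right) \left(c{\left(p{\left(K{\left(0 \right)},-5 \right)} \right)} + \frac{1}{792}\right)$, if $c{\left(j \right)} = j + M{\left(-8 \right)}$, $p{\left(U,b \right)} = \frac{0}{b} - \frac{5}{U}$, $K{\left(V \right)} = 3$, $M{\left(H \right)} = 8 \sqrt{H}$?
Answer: $- \frac{244015}{198} + 11840 i \sqrt{2} \approx -1232.4 + 16744.0 i$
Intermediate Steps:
$p{\left(U,b \right)} = - \frac{5}{U}$ ($p{\left(U,b \right)} = 0 - \frac{5}{U} = - \frac{5}{U}$)
$c{\left(j \right)} = j + 16 i \sqrt{2}$ ($c{\left(j \right)} = j + 8 \sqrt{-8} = j + 8 \cdot 2 i \sqrt{2} = j + 16 i \sqrt{2}$)
$\left(104 + 636\right) \left(c{\left(p{\left(K{\left(0 \right)},-5 \right)} \right)} + \frac{1}{792}\right) = \left(104 + 636\right) \left(\left(- \frac{5}{3} + 16 i \sqrt{2}\right) + \frac{1}{792}\right) = 740 \left(\left(\left(-5\right) \frac{1}{3} + 16 i \sqrt{2}\right) + \frac{1}{792}\right) = 740 \left(\left(- \frac{5}{3} + 16 i \sqrt{2}\right) + \frac{1}{792}\right) = 740 \left(- \frac{1319}{792} + 16 i \sqrt{2}\right) = - \frac{244015}{198} + 11840 i \sqrt{2}$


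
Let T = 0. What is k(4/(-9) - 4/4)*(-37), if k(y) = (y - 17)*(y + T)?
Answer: -79846/81 ≈ -985.75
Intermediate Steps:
k(y) = y*(-17 + y) (k(y) = (y - 17)*(y + 0) = (-17 + y)*y = y*(-17 + y))
k(4/(-9) - 4/4)*(-37) = ((4/(-9) - 4/4)*(-17 + (4/(-9) - 4/4)))*(-37) = ((4*(-⅑) - 4*¼)*(-17 + (4*(-⅑) - 4*¼)))*(-37) = ((-4/9 - 1)*(-17 + (-4/9 - 1)))*(-37) = -13*(-17 - 13/9)/9*(-37) = -13/9*(-166/9)*(-37) = (2158/81)*(-37) = -79846/81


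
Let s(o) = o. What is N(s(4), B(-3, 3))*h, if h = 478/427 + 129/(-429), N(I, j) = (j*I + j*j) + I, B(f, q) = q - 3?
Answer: 199972/61061 ≈ 3.2750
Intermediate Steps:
B(f, q) = -3 + q
N(I, j) = I + j² + I*j (N(I, j) = (I*j + j²) + I = (j² + I*j) + I = I + j² + I*j)
h = 49993/61061 (h = 478*(1/427) + 129*(-1/429) = 478/427 - 43/143 = 49993/61061 ≈ 0.81874)
N(s(4), B(-3, 3))*h = (4 + (-3 + 3)² + 4*(-3 + 3))*(49993/61061) = (4 + 0² + 4*0)*(49993/61061) = (4 + 0 + 0)*(49993/61061) = 4*(49993/61061) = 199972/61061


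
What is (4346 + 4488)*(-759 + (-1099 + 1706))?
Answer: -1342768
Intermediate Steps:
(4346 + 4488)*(-759 + (-1099 + 1706)) = 8834*(-759 + 607) = 8834*(-152) = -1342768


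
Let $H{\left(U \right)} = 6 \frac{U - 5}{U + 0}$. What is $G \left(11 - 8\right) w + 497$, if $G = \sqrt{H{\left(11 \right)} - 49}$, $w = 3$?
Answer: $497 + \frac{9 i \sqrt{5533}}{11} \approx 497.0 + 60.86 i$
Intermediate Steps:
$H{\left(U \right)} = \frac{6 \left(-5 + U\right)}{U}$ ($H{\left(U \right)} = 6 \frac{-5 + U}{U} = \frac{6 \left(-5 + U\right)}{U}$)
$G = \frac{i \sqrt{5533}}{11}$ ($G = \sqrt{\left(6 - \frac{30}{11}\right) - 49} = \sqrt{\frac{36}{11} - 49} = \sqrt{- \frac{503}{11}} = \frac{i \sqrt{5533}}{11} \approx 6.7622 i$)
$G \left(11 - 8\right) w + 497 = \frac{i \sqrt{5533}}{11} \left(11 - 8\right) 3 + 497 = \frac{i \sqrt{5533}}{11} \cdot 3 \cdot 3 + 497 = \frac{i \sqrt{5533}}{11} \cdot 9 + 497 = \frac{9 i \sqrt{5533}}{11} + 497 = 497 + \frac{9 i \sqrt{5533}}{11}$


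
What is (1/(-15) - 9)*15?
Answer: -136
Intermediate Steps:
(1/(-15) - 9)*15 = (1*(-1/15) - 9)*15 = (-1/15 - 9)*15 = -136/15*15 = -136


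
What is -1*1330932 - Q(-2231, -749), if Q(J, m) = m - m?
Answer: -1330932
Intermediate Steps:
Q(J, m) = 0
-1*1330932 - Q(-2231, -749) = -1*1330932 - 1*0 = -1330932 + 0 = -1330932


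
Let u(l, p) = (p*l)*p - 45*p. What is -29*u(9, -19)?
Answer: -119016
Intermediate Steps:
u(l, p) = -45*p + l*p**2 (u(l, p) = (l*p)*p - 45*p = l*p**2 - 45*p = -45*p + l*p**2)
-29*u(9, -19) = -29*(-19*(-45 + 9*(-19))) = -29*(-19*(-45 - 171)) = -29*(-19*(-216)) = -29*4104 = -1*119016 = -119016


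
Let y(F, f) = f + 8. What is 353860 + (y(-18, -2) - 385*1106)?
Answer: -71944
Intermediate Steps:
y(F, f) = 8 + f
353860 + (y(-18, -2) - 385*1106) = 353860 + ((8 - 2) - 385*1106) = 353860 + (6 - 425810) = 353860 - 425804 = -71944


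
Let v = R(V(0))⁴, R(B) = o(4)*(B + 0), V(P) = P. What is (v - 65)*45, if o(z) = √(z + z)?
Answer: -2925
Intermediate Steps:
o(z) = √2*√z (o(z) = √(2*z) = √2*√z)
R(B) = 2*B*√2 (R(B) = (√2*√4)*(B + 0) = (√2*2)*B = (2*√2)*B = 2*B*√2)
v = 0 (v = (2*0*√2)⁴ = 0⁴ = 0)
(v - 65)*45 = (0 - 65)*45 = -65*45 = -2925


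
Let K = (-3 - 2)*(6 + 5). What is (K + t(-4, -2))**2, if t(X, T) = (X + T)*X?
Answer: 961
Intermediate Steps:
t(X, T) = X*(T + X) (t(X, T) = (T + X)*X = X*(T + X))
K = -55 (K = -5*11 = -55)
(K + t(-4, -2))**2 = (-55 - 4*(-2 - 4))**2 = (-55 - 4*(-6))**2 = (-55 + 24)**2 = (-31)**2 = 961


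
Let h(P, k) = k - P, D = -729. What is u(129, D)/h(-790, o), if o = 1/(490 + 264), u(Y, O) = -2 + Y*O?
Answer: -70908422/595661 ≈ -119.04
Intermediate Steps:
u(Y, O) = -2 + O*Y
o = 1/754 ≈ 0.0013263
u(129, D)/h(-790, o) = (-2 - 729*129)/(1/754 - 1*(-790)) = (-2 - 94041)/(1/754 + 790) = -94043/595661/754 = -94043*754/595661 = -70908422/595661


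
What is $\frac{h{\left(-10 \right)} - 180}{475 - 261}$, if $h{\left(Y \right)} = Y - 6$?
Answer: $- \frac{98}{107} \approx -0.91589$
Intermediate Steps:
$h{\left(Y \right)} = -6 + Y$
$\frac{h{\left(-10 \right)} - 180}{475 - 261} = \frac{\left(-6 - 10\right) - 180}{475 - 261} = \frac{-16 - 180}{214} = \left(-196\right) \frac{1}{214} = - \frac{98}{107}$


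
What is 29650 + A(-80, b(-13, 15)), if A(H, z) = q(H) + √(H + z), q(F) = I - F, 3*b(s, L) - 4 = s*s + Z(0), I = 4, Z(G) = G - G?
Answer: 29734 + I*√201/3 ≈ 29734.0 + 4.7258*I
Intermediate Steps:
Z(G) = 0
b(s, L) = 4/3 + s²/3 (b(s, L) = 4/3 + (s*s + 0)/3 = 4/3 + (s² + 0)/3 = 4/3 + s²/3)
q(F) = 4 - F
A(H, z) = 4 + √(H + z) - H (A(H, z) = (4 - H) + √(H + z) = 4 + √(H + z) - H)
29650 + A(-80, b(-13, 15)) = 29650 + (4 + √(-80 + (4/3 + (⅓)*(-13)²)) - 1*(-80)) = 29650 + (4 + √(-80 + (4/3 + (⅓)*169)) + 80) = 29650 + (4 + √(-80 + (4/3 + 169/3)) + 80) = 29650 + (4 + √(-80 + 173/3) + 80) = 29650 + (4 + √(-67/3) + 80) = 29650 + (4 + I*√201/3 + 80) = 29650 + (84 + I*√201/3) = 29734 + I*√201/3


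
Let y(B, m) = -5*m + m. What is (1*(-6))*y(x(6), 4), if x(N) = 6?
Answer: 96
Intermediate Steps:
y(B, m) = -4*m
(1*(-6))*y(x(6), 4) = (1*(-6))*(-4*4) = -6*(-16) = 96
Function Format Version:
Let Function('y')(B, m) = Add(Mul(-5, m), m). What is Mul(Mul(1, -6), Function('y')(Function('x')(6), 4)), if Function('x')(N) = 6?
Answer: 96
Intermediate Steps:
Function('y')(B, m) = Mul(-4, m)
Mul(Mul(1, -6), Function('y')(Function('x')(6), 4)) = Mul(Mul(1, -6), Mul(-4, 4)) = Mul(-6, -16) = 96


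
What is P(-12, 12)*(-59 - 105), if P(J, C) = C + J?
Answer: 0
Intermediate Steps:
P(-12, 12)*(-59 - 105) = (12 - 12)*(-59 - 105) = 0*(-164) = 0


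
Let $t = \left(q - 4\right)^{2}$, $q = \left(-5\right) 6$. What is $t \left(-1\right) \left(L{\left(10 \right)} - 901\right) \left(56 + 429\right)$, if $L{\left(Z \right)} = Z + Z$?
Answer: $493941460$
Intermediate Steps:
$q = -30$
$L{\left(Z \right)} = 2 Z$
$t = 1156$ ($t = \left(-30 - 4\right)^{2} = \left(-34\right)^{2} = 1156$)
$t \left(-1\right) \left(L{\left(10 \right)} - 901\right) \left(56 + 429\right) = 1156 \left(-1\right) \left(2 \cdot 10 - 901\right) \left(56 + 429\right) = - 1156 \left(20 - 901\right) 485 = - 1156 \left(\left(-881\right) 485\right) = \left(-1156\right) \left(-427285\right) = 493941460$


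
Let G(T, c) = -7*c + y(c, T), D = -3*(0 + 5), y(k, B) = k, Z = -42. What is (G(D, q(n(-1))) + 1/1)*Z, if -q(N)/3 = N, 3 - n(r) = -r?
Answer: -1554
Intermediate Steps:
n(r) = 3 + r (n(r) = 3 - (-1)*r = 3 + r)
q(N) = -3*N
D = -15 (D = -3*5 = -15)
G(T, c) = -6*c (G(T, c) = -7*c + c = -6*c)
(G(D, q(n(-1))) + 1/1)*Z = (-(-18)*(3 - 1) + 1/1)*(-42) = (-(-18)*2 + 1)*(-42) = (-6*(-6) + 1)*(-42) = (36 + 1)*(-42) = 37*(-42) = -1554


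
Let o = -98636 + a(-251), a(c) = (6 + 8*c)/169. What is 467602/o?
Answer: -3039413/641211 ≈ -4.7401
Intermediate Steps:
a(c) = 6/169 + 8*c/169 (a(c) = (6 + 8*c)*(1/169) = 6/169 + 8*c/169)
o = -1282422/13 (o = -98636 + (6/169 + (8/169)*(-251)) = -98636 + (6/169 - 2008/169) = -98636 - 154/13 = -1282422/13 ≈ -98648.)
467602/o = 467602/(-1282422/13) = 467602*(-13/1282422) = -3039413/641211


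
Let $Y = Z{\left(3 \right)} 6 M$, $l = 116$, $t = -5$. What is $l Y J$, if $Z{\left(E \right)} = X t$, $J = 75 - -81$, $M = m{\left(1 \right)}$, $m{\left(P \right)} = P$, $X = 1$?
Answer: $-542880$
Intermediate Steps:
$M = 1$
$J = 156$ ($J = 75 + 81 = 156$)
$Z{\left(E \right)} = -5$ ($Z{\left(E \right)} = 1 \left(-5\right) = -5$)
$Y = -30$ ($Y = \left(-5\right) 6 \cdot 1 = \left(-30\right) 1 = -30$)
$l Y J = 116 \left(-30\right) 156 = \left(-3480\right) 156 = -542880$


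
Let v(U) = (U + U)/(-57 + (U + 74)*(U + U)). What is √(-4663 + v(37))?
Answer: I*√310259790669/8157 ≈ 68.286*I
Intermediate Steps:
v(U) = 2*U/(-57 + 2*U*(74 + U)) (v(U) = (2*U)/(-57 + (74 + U)*(2*U)) = (2*U)/(-57 + 2*U*(74 + U)) = 2*U/(-57 + 2*U*(74 + U)))
√(-4663 + v(37)) = √(-4663 + 2*37/(-57 + 2*37² + 148*37)) = √(-4663 + 2*37/(-57 + 2*1369 + 5476)) = √(-4663 + 2*37/(-57 + 2738 + 5476)) = √(-4663 + 2*37/8157) = √(-4663 + 2*37*(1/8157)) = √(-4663 + 74/8157) = √(-38036017/8157) = I*√310259790669/8157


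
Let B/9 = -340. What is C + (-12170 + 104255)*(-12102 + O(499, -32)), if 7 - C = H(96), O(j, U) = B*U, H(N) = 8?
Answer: 7902550529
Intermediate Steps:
B = -3060 (B = 9*(-340) = -3060)
O(j, U) = -3060*U
C = -1 (C = 7 - 1*8 = 7 - 8 = -1)
C + (-12170 + 104255)*(-12102 + O(499, -32)) = -1 + (-12170 + 104255)*(-12102 - 3060*(-32)) = -1 + 92085*(-12102 + 97920) = -1 + 92085*85818 = -1 + 7902550530 = 7902550529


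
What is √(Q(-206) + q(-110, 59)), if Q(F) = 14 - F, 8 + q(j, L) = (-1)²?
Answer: √213 ≈ 14.595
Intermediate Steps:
q(j, L) = -7 (q(j, L) = -8 + (-1)² = -8 + 1 = -7)
√(Q(-206) + q(-110, 59)) = √((14 - 1*(-206)) - 7) = √((14 + 206) - 7) = √(220 - 7) = √213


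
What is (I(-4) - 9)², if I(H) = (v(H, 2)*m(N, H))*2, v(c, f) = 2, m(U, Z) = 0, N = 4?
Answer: 81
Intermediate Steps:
I(H) = 0 (I(H) = (2*0)*2 = 0*2 = 0)
(I(-4) - 9)² = (0 - 9)² = (-9)² = 81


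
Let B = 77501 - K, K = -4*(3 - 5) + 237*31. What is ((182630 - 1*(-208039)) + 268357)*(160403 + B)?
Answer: 151937785274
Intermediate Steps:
K = 7355 (K = -4*(-2) + 7347 = 8 + 7347 = 7355)
B = 70146 (B = 77501 - 1*7355 = 77501 - 7355 = 70146)
((182630 - 1*(-208039)) + 268357)*(160403 + B) = ((182630 - 1*(-208039)) + 268357)*(160403 + 70146) = ((182630 + 208039) + 268357)*230549 = (390669 + 268357)*230549 = 659026*230549 = 151937785274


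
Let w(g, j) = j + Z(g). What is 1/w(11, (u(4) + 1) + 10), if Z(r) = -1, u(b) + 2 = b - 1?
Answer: 1/11 ≈ 0.090909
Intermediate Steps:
u(b) = -3 + b (u(b) = -2 + (b - 1) = -2 + (-1 + b) = -3 + b)
w(g, j) = -1 + j (w(g, j) = j - 1 = -1 + j)
1/w(11, (u(4) + 1) + 10) = 1/(-1 + (((-3 + 4) + 1) + 10)) = 1/(-1 + ((1 + 1) + 10)) = 1/(-1 + (2 + 10)) = 1/(-1 + 12) = 1/11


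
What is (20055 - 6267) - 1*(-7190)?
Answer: 20978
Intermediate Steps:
(20055 - 6267) - 1*(-7190) = 13788 + 7190 = 20978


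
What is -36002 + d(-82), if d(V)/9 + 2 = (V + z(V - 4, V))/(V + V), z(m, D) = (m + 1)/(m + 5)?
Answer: -53158963/1476 ≈ -36016.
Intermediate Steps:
z(m, D) = (1 + m)/(5 + m)
d(V) = -18 + 9*(V + (-3 + V)/(1 + V))/(2*V) (d(V) = -18 + 9*((V + (1 + (V - 4))/(5 + (V - 4)))/(V + V)) = -18 + 9*((V + (1 + (-4 + V))/(5 + (-4 + V)))/((2*V))) = -18 + 9*((V + (-3 + V)/(1 + V))*(1/(2*V))) = -18 + 9*((V + (-3 + V)/(1 + V))/(2*V)) = -18 + 9*(V + (-3 + V)/(1 + V))/(2*V))
-36002 + d(-82) = -36002 + (9/2)*(-3 - 82 - 3*(-82)*(1 - 82))/(-82*(1 - 82)) = -36002 + (9/2)*(-1/82)*(-3 - 82 - 3*(-82)*(-81))/(-81) = -36002 + (9/2)*(-1/82)*(-1/81)*(-3 - 82 - 19926) = -36002 + (9/2)*(-1/82)*(-1/81)*(-20011) = -36002 - 20011/1476 = -53158963/1476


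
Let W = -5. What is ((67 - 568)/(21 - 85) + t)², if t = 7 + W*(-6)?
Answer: 8231161/4096 ≈ 2009.6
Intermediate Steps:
t = 37 (t = 7 - 5*(-6) = 7 + 30 = 37)
((67 - 568)/(21 - 85) + t)² = ((67 - 568)/(21 - 85) + 37)² = (-501/(-64) + 37)² = (-501*(-1/64) + 37)² = (501/64 + 37)² = (2869/64)² = 8231161/4096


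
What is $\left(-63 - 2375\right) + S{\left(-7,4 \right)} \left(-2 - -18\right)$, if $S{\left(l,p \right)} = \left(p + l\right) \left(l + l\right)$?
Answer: $-1766$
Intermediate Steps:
$S{\left(l,p \right)} = 2 l \left(l + p\right)$ ($S{\left(l,p \right)} = \left(l + p\right) 2 l = 2 l \left(l + p\right)$)
$\left(-63 - 2375\right) + S{\left(-7,4 \right)} \left(-2 - -18\right) = \left(-63 - 2375\right) + 2 \left(-7\right) \left(-7 + 4\right) \left(-2 - -18\right) = -2438 + 2 \left(-7\right) \left(-3\right) \left(-2 + 18\right) = -2438 + 42 \cdot 16 = -2438 + 672 = -1766$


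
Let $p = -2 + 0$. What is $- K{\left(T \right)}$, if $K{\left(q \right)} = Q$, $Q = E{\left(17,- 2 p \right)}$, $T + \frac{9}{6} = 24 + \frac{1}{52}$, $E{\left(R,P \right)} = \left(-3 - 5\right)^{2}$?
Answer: $-64$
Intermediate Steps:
$p = -2$
$E{\left(R,P \right)} = 64$ ($E{\left(R,P \right)} = \left(-8\right)^{2} = 64$)
$T = \frac{1171}{52}$ ($T = - \frac{3}{2} + \left(24 + \frac{1}{52}\right) = - \frac{3}{2} + \frac{1249}{52} = \frac{1171}{52} \approx 22.519$)
$Q = 64$
$K{\left(q \right)} = 64$
$- K{\left(T \right)} = \left(-1\right) 64 = -64$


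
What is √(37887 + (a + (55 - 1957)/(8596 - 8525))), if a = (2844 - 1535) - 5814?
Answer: 2*√42035905/71 ≈ 182.63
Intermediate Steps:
a = -4505 (a = 1309 - 5814 = -4505)
√(37887 + (a + (55 - 1957)/(8596 - 8525))) = √(37887 + (-4505 + (55 - 1957)/(8596 - 8525))) = √(37887 + (-4505 - 1902/71)) = √(37887 - 321757/71) = √(2368220/71) = 2*√42035905/71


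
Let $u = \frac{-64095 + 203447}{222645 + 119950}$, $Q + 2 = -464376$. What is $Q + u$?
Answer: $- \frac{159093441558}{342595} \approx -4.6438 \cdot 10^{5}$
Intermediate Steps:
$Q = -464378$ ($Q = -2 - 464376 = -464378$)
$u = \frac{139352}{342595} \approx 0.40675$
$Q + u = -464378 + \frac{139352}{342595} = - \frac{159093441558}{342595}$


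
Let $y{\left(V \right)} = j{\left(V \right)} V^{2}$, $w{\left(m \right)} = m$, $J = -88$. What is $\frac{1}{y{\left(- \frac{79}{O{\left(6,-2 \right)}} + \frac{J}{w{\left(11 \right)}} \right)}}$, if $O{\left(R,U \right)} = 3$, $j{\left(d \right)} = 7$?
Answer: $\frac{9}{74263} \approx 0.00012119$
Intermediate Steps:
$y{\left(V \right)} = 7 V^{2}$
$\frac{1}{y{\left(- \frac{79}{O{\left(6,-2 \right)}} + \frac{J}{w{\left(11 \right)}} \right)}} = \frac{1}{7 \left(- \frac{79}{3} - \frac{88}{11}\right)^{2}} = \frac{1}{7 \left(\left(-79\right) \frac{1}{3} - 8\right)^{2}} = \frac{1}{7 \left(- \frac{79}{3} - 8\right)^{2}} = \frac{1}{7 \left(- \frac{103}{3}\right)^{2}} = \frac{1}{7 \cdot \frac{10609}{9}} = \frac{1}{\frac{74263}{9}} = \frac{9}{74263}$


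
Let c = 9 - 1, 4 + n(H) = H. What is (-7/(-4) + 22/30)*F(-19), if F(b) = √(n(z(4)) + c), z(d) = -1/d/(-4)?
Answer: 149*√65/240 ≈ 5.0053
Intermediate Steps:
z(d) = 1/(4*d) (z(d) = -1/d*(-¼) = 1/(4*d))
n(H) = -4 + H
c = 8
F(b) = √65/4 (F(b) = √((-4 + (¼)/4) + 8) = √((-4 + (¼)*(¼)) + 8) = √((-4 + 1/16) + 8) = √(-63/16 + 8) = √(65/16) = √65/4)
(-7/(-4) + 22/30)*F(-19) = (-7/(-4) + 22/30)*(√65/4) = (-7*(-¼) + 22*(1/30))*(√65/4) = (7/4 + 11/15)*(√65/4) = 149*(√65/4)/60 = 149*√65/240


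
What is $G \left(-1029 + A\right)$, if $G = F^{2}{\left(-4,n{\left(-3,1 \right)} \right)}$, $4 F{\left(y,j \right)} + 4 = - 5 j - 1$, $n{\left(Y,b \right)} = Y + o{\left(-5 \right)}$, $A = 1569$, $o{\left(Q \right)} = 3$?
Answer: $\frac{3375}{4} \approx 843.75$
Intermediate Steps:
$n{\left(Y,b \right)} = 3 + Y$ ($n{\left(Y,b \right)} = Y + 3 = 3 + Y$)
$F{\left(y,j \right)} = - \frac{5}{4} - \frac{5 j}{4}$ ($F{\left(y,j \right)} = -1 + \frac{- 5 j - 1}{4} = -1 + \frac{-1 - 5 j}{4} = -1 - \left(\frac{1}{4} + \frac{5 j}{4}\right) = - \frac{5}{4} - \frac{5 j}{4}$)
$G = \frac{25}{16}$ ($G = \left(- \frac{5}{4} - \frac{5 \left(3 - 3\right)}{4}\right)^{2} = \left(- \frac{5}{4} - 0\right)^{2} = \left(- \frac{5}{4} + 0\right)^{2} = \left(- \frac{5}{4}\right)^{2} = \frac{25}{16} \approx 1.5625$)
$G \left(-1029 + A\right) = \frac{25 \left(-1029 + 1569\right)}{16} = \frac{25}{16} \cdot 540 = \frac{3375}{4}$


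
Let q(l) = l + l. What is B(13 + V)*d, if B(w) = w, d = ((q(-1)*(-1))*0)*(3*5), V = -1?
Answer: 0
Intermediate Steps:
q(l) = 2*l
d = 0 (d = (((2*(-1))*(-1))*0)*(3*5) = (-2*(-1)*0)*15 = (2*0)*15 = 0*15 = 0)
B(13 + V)*d = (13 - 1)*0 = 12*0 = 0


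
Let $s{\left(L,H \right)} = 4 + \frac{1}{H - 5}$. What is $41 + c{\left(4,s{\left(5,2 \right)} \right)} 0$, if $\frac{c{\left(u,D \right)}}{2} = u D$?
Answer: $41$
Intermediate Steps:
$s{\left(L,H \right)} = 4 + \frac{1}{-5 + H}$
$c{\left(u,D \right)} = 2 D u$ ($c{\left(u,D \right)} = 2 u D = 2 D u$)
$41 + c{\left(4,s{\left(5,2 \right)} \right)} 0 = 41 + 2 \frac{-19 + 4 \cdot 2}{-5 + 2} \cdot 4 \cdot 0 = 41 + 2 \frac{-19 + 8}{-3} \cdot 4 \cdot 0 = 41 + 2 \left(\left(- \frac{1}{3}\right) \left(-11\right)\right) 4 \cdot 0 = 41 + 2 \cdot \frac{11}{3} \cdot 4 \cdot 0 = 41 + \frac{88}{3} \cdot 0 = 41 + 0 = 41$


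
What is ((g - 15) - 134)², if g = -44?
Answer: 37249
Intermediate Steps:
((g - 15) - 134)² = ((-44 - 15) - 134)² = (-59 - 134)² = (-193)² = 37249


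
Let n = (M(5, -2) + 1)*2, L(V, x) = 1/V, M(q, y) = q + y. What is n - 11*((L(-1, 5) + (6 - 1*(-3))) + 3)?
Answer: -113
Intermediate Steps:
n = 8 (n = ((5 - 2) + 1)*2 = (3 + 1)*2 = 4*2 = 8)
n - 11*((L(-1, 5) + (6 - 1*(-3))) + 3) = 8 - 11*((1/(-1) + (6 - 1*(-3))) + 3) = 8 - 11*((-1 + (6 + 3)) + 3) = 8 - 11*((-1 + 9) + 3) = 8 - 11*(8 + 3) = 8 - 11*11 = 8 - 121 = -113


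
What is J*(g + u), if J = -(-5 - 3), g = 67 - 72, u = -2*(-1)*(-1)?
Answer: -56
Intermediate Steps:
u = -2 (u = 2*(-1) = -2)
g = -5
J = 8 (J = -1*(-8) = 8)
J*(g + u) = 8*(-5 - 2) = 8*(-7) = -56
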